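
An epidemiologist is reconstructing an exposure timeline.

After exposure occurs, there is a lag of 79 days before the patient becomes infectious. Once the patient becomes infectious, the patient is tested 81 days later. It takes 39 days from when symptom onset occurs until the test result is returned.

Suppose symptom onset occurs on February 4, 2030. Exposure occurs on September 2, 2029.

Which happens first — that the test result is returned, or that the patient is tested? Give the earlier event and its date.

The patient is tested — February 9, 2030

Symptom onset occurs: Feb 4, 2030.
The test result is returned: Feb 4, 2030 + 39 days = Mar 15, 2030.
Exposure occurs: Sep 2, 2029.
The patient becomes infectious: Sep 2, 2029 + 79 days = Nov 20, 2029.
The patient is tested: Nov 20, 2029 + 81 days = Feb 9, 2030.
Comparing: the test result is returned on Mar 15, 2030 vs the patient is tested on Feb 9, 2030. Earlier: the patient is tested.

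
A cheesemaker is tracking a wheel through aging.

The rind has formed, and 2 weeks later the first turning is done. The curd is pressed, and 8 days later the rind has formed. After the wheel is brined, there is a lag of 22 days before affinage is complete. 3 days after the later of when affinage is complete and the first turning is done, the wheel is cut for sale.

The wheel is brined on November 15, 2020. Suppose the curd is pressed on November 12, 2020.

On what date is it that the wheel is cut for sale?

The wheel is brined: Nov 15, 2020.
Affinage is complete: Nov 15, 2020 + 22 days = Dec 7, 2020.
The curd is pressed: Nov 12, 2020.
The rind has formed: Nov 12, 2020 + 8 days = Nov 20, 2020.
The first turning is done: Nov 20, 2020 + 2 weeks = Dec 4, 2020.
Both prerequisites met — affinage is complete (Dec 7, 2020), the first turning is done (Dec 4, 2020); the later is Dec 7, 2020.
The wheel is cut for sale: Dec 7, 2020 + 3 days = Dec 10, 2020.

December 10, 2020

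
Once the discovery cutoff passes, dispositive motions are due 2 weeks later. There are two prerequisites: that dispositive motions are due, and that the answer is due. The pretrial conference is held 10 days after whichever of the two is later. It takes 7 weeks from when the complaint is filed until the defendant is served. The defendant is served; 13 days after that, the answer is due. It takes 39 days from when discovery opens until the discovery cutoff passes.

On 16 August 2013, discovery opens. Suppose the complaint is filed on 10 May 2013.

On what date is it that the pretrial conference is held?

Discovery opens: Aug 16, 2013.
The discovery cutoff passes: Aug 16, 2013 + 39 days = Sep 24, 2013.
Dispositive motions are due: Sep 24, 2013 + 2 weeks = Oct 8, 2013.
The complaint is filed: May 10, 2013.
The defendant is served: May 10, 2013 + 7 weeks = Jun 28, 2013.
The answer is due: Jun 28, 2013 + 13 days = Jul 11, 2013.
Both prerequisites met — dispositive motions are due (Oct 8, 2013), the answer is due (Jul 11, 2013); the later is Oct 8, 2013.
The pretrial conference is held: Oct 8, 2013 + 10 days = Oct 18, 2013.

18 October 2013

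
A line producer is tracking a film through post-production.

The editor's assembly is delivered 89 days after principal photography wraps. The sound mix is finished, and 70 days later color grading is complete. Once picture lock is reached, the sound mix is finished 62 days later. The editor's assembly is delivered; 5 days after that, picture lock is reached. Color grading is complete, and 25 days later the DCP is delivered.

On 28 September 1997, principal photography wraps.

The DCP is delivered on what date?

6 June 1998

Principal photography wraps: Sep 28, 1997.
The editor's assembly is delivered: Sep 28, 1997 + 89 days = Dec 26, 1997.
Picture lock is reached: Dec 26, 1997 + 5 days = Dec 31, 1997.
The sound mix is finished: Dec 31, 1997 + 62 days = Mar 3, 1998.
Color grading is complete: Mar 3, 1998 + 70 days = May 12, 1998.
The DCP is delivered: May 12, 1998 + 25 days = Jun 6, 1998.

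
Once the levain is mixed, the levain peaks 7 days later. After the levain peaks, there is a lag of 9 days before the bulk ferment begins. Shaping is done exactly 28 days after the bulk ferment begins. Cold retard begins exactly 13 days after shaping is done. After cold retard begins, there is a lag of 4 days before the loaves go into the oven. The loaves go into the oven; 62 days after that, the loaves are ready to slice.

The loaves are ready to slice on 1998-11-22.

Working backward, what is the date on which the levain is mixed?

The loaves are ready to slice: Nov 22, 1998.
The loaves go into the oven: Nov 22, 1998 − 62 days = Sep 21, 1998.
Cold retard begins: Sep 21, 1998 − 4 days = Sep 17, 1998.
Shaping is done: Sep 17, 1998 − 13 days = Sep 4, 1998.
The bulk ferment begins: Sep 4, 1998 − 28 days = Aug 7, 1998.
The levain peaks: Aug 7, 1998 − 9 days = Jul 29, 1998.
The levain is mixed: Jul 29, 1998 − 7 days = Jul 22, 1998.

1998-07-22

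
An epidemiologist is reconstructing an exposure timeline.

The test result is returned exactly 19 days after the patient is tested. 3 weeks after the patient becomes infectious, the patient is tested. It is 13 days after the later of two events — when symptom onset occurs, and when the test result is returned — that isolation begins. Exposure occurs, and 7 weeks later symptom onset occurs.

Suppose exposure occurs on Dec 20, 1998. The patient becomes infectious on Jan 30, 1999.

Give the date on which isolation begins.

Mar 24, 1999

Exposure occurs: Dec 20, 1998.
Symptom onset occurs: Dec 20, 1998 + 7 weeks = Feb 7, 1999.
The patient becomes infectious: Jan 30, 1999.
The patient is tested: Jan 30, 1999 + 3 weeks = Feb 20, 1999.
The test result is returned: Feb 20, 1999 + 19 days = Mar 11, 1999.
Both prerequisites met — symptom onset occurs (Feb 7, 1999), the test result is returned (Mar 11, 1999); the later is Mar 11, 1999.
Isolation begins: Mar 11, 1999 + 13 days = Mar 24, 1999.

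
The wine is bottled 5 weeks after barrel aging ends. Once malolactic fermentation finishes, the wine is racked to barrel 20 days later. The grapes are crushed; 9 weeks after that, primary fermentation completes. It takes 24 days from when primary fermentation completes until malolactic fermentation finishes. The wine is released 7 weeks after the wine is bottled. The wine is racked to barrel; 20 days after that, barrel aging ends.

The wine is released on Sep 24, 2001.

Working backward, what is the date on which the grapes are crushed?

Feb 25, 2001

The wine is released: Sep 24, 2001.
The wine is bottled: Sep 24, 2001 − 7 weeks = Aug 6, 2001.
Barrel aging ends: Aug 6, 2001 − 5 weeks = Jul 2, 2001.
The wine is racked to barrel: Jul 2, 2001 − 20 days = Jun 12, 2001.
Malolactic fermentation finishes: Jun 12, 2001 − 20 days = May 23, 2001.
Primary fermentation completes: May 23, 2001 − 24 days = Apr 29, 2001.
The grapes are crushed: Apr 29, 2001 − 9 weeks = Feb 25, 2001.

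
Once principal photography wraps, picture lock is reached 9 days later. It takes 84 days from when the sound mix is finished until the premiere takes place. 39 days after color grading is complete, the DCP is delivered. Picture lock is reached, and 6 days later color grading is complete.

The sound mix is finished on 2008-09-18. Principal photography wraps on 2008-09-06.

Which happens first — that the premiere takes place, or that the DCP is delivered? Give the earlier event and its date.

The DCP is delivered — 2008-10-30

The sound mix is finished: Sep 18, 2008.
The premiere takes place: Sep 18, 2008 + 84 days = Dec 11, 2008.
Principal photography wraps: Sep 6, 2008.
Picture lock is reached: Sep 6, 2008 + 9 days = Sep 15, 2008.
Color grading is complete: Sep 15, 2008 + 6 days = Sep 21, 2008.
The DCP is delivered: Sep 21, 2008 + 39 days = Oct 30, 2008.
Comparing: the premiere takes place on Dec 11, 2008 vs the DCP is delivered on Oct 30, 2008. Earlier: the DCP is delivered.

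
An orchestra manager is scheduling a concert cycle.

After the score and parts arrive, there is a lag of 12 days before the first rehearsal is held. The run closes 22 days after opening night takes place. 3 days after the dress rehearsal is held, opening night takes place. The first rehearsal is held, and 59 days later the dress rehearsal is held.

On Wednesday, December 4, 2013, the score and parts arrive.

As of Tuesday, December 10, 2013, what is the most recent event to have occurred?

The score and parts arrive

The score and parts arrive: Dec 4, 2013.
The first rehearsal is held: Dec 4, 2013 + 12 days = Dec 16, 2013.
The dress rehearsal is held: Dec 16, 2013 + 59 days = Feb 13, 2014.
Opening night takes place: Feb 13, 2014 + 3 days = Feb 16, 2014.
The run closes: Feb 16, 2014 + 22 days = Mar 10, 2014.
Dec 10, 2013 falls between when the score and parts arrive (Dec 4, 2013) and when the first rehearsal is held (Dec 16, 2013).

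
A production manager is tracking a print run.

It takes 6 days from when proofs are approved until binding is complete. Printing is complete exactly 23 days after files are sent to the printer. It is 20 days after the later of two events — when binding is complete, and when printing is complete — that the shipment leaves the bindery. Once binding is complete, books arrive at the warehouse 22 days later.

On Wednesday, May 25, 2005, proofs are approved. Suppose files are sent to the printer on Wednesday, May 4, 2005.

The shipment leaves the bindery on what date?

Proofs are approved: May 25, 2005.
Binding is complete: May 25, 2005 + 6 days = May 31, 2005.
Files are sent to the printer: May 4, 2005.
Printing is complete: May 4, 2005 + 23 days = May 27, 2005.
Both prerequisites met — binding is complete (May 31, 2005), printing is complete (May 27, 2005); the later is May 31, 2005.
The shipment leaves the bindery: May 31, 2005 + 20 days = Jun 20, 2005.

Monday, June 20, 2005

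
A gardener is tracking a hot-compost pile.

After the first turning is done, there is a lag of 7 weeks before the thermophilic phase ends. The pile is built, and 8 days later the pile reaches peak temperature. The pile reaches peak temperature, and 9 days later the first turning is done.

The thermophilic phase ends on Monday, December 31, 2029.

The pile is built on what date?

The thermophilic phase ends: Dec 31, 2029.
The first turning is done: Dec 31, 2029 − 7 weeks = Nov 12, 2029.
The pile reaches peak temperature: Nov 12, 2029 − 9 days = Nov 3, 2029.
The pile is built: Nov 3, 2029 − 8 days = Oct 26, 2029.

Friday, October 26, 2029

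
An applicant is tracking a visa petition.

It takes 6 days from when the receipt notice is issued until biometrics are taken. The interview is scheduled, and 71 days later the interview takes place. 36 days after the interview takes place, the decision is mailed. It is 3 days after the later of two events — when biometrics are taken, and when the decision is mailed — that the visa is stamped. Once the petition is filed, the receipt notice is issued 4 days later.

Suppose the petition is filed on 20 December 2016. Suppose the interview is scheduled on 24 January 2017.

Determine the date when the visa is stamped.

The petition is filed: Dec 20, 2016.
The receipt notice is issued: Dec 20, 2016 + 4 days = Dec 24, 2016.
Biometrics are taken: Dec 24, 2016 + 6 days = Dec 30, 2016.
The interview is scheduled: Jan 24, 2017.
The interview takes place: Jan 24, 2017 + 71 days = Apr 5, 2017.
The decision is mailed: Apr 5, 2017 + 36 days = May 11, 2017.
Both prerequisites met — biometrics are taken (Dec 30, 2016), the decision is mailed (May 11, 2017); the later is May 11, 2017.
The visa is stamped: May 11, 2017 + 3 days = May 14, 2017.

14 May 2017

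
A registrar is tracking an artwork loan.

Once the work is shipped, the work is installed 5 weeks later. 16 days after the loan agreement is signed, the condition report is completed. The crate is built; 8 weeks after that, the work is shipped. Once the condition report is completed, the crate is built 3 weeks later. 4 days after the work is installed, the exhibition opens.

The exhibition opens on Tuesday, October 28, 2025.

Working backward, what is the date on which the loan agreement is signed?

Wednesday, June 18, 2025

The exhibition opens: Oct 28, 2025.
The work is installed: Oct 28, 2025 − 4 days = Oct 24, 2025.
The work is shipped: Oct 24, 2025 − 5 weeks = Sep 19, 2025.
The crate is built: Sep 19, 2025 − 8 weeks = Jul 25, 2025.
The condition report is completed: Jul 25, 2025 − 3 weeks = Jul 4, 2025.
The loan agreement is signed: Jul 4, 2025 − 16 days = Jun 18, 2025.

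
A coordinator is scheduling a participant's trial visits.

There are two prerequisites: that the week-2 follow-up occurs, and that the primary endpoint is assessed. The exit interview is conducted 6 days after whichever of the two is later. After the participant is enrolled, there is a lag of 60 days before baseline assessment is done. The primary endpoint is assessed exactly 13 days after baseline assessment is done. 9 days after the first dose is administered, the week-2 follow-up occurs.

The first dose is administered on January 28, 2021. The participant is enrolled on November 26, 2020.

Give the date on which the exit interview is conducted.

February 13, 2021

The first dose is administered: Jan 28, 2021.
The week-2 follow-up occurs: Jan 28, 2021 + 9 days = Feb 6, 2021.
The participant is enrolled: Nov 26, 2020.
Baseline assessment is done: Nov 26, 2020 + 60 days = Jan 25, 2021.
The primary endpoint is assessed: Jan 25, 2021 + 13 days = Feb 7, 2021.
Both prerequisites met — the week-2 follow-up occurs (Feb 6, 2021), the primary endpoint is assessed (Feb 7, 2021); the later is Feb 7, 2021.
The exit interview is conducted: Feb 7, 2021 + 6 days = Feb 13, 2021.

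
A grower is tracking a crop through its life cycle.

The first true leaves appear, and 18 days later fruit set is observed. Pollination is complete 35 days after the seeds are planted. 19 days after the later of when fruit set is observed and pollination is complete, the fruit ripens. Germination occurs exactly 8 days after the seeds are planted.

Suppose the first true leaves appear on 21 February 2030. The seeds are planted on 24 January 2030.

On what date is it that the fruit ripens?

The first true leaves appear: Feb 21, 2030.
Fruit set is observed: Feb 21, 2030 + 18 days = Mar 11, 2030.
The seeds are planted: Jan 24, 2030.
Pollination is complete: Jan 24, 2030 + 35 days = Feb 28, 2030.
Both prerequisites met — fruit set is observed (Mar 11, 2030), pollination is complete (Feb 28, 2030); the later is Mar 11, 2030.
The fruit ripens: Mar 11, 2030 + 19 days = Mar 30, 2030.

30 March 2030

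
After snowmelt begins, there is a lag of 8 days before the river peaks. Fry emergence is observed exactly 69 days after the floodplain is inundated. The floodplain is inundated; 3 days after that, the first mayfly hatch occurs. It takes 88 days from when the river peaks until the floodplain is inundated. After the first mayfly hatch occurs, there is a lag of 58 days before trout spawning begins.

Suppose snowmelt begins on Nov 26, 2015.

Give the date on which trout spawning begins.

Snowmelt begins: Nov 26, 2015.
The river peaks: Nov 26, 2015 + 8 days = Dec 4, 2015.
The floodplain is inundated: Dec 4, 2015 + 88 days = Mar 1, 2016.
The first mayfly hatch occurs: Mar 1, 2016 + 3 days = Mar 4, 2016.
Trout spawning begins: Mar 4, 2016 + 58 days = May 1, 2016.

May 1, 2016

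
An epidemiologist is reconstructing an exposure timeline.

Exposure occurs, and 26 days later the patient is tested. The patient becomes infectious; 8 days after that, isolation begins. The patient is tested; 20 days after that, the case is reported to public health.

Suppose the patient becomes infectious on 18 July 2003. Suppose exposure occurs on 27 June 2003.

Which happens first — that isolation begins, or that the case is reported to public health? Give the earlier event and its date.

The patient becomes infectious: Jul 18, 2003.
Isolation begins: Jul 18, 2003 + 8 days = Jul 26, 2003.
Exposure occurs: Jun 27, 2003.
The patient is tested: Jun 27, 2003 + 26 days = Jul 23, 2003.
The case is reported to public health: Jul 23, 2003 + 20 days = Aug 12, 2003.
Comparing: isolation begins on Jul 26, 2003 vs the case is reported to public health on Aug 12, 2003. Earlier: isolation begins.

Isolation begins — 26 July 2003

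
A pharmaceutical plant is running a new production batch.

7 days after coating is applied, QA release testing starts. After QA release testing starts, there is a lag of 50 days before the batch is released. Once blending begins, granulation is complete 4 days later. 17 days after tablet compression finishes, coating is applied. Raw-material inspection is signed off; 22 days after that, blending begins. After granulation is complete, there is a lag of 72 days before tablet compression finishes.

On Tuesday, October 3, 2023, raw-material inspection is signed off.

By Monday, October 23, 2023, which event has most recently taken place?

Raw-material inspection is signed off

Raw-material inspection is signed off: Oct 3, 2023.
Blending begins: Oct 3, 2023 + 22 days = Oct 25, 2023.
Granulation is complete: Oct 25, 2023 + 4 days = Oct 29, 2023.
Tablet compression finishes: Oct 29, 2023 + 72 days = Jan 9, 2024.
Coating is applied: Jan 9, 2024 + 17 days = Jan 26, 2024.
QA release testing starts: Jan 26, 2024 + 7 days = Feb 2, 2024.
The batch is released: Feb 2, 2024 + 50 days = Mar 23, 2024.
Oct 23, 2023 falls between when raw-material inspection is signed off (Oct 3, 2023) and when blending begins (Oct 25, 2023).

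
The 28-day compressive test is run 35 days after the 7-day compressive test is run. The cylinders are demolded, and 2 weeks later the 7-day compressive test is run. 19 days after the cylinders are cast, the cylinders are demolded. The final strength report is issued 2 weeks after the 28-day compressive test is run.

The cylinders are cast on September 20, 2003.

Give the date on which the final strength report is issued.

December 11, 2003

The cylinders are cast: Sep 20, 2003.
The cylinders are demolded: Sep 20, 2003 + 19 days = Oct 9, 2003.
The 7-day compressive test is run: Oct 9, 2003 + 2 weeks = Oct 23, 2003.
The 28-day compressive test is run: Oct 23, 2003 + 35 days = Nov 27, 2003.
The final strength report is issued: Nov 27, 2003 + 2 weeks = Dec 11, 2003.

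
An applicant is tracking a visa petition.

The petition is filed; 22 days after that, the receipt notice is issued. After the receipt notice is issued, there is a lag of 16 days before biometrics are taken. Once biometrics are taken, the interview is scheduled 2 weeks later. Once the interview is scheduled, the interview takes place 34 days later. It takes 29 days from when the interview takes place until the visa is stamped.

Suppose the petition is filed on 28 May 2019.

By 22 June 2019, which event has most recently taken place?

The petition is filed: May 28, 2019.
The receipt notice is issued: May 28, 2019 + 22 days = Jun 19, 2019.
Biometrics are taken: Jun 19, 2019 + 16 days = Jul 5, 2019.
The interview is scheduled: Jul 5, 2019 + 2 weeks = Jul 19, 2019.
The interview takes place: Jul 19, 2019 + 34 days = Aug 22, 2019.
The visa is stamped: Aug 22, 2019 + 29 days = Sep 20, 2019.
Jun 22, 2019 falls between when the receipt notice is issued (Jun 19, 2019) and when biometrics are taken (Jul 5, 2019).

The receipt notice is issued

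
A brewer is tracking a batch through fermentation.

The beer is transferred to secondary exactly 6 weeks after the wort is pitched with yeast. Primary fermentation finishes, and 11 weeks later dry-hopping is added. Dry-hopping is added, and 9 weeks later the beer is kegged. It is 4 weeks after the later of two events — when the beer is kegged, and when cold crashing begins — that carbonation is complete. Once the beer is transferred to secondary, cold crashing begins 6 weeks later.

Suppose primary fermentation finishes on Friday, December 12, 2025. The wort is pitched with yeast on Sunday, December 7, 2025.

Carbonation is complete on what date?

Primary fermentation finishes: Dec 12, 2025.
Dry-hopping is added: Dec 12, 2025 + 11 weeks = Feb 27, 2026.
The beer is kegged: Feb 27, 2026 + 9 weeks = May 1, 2026.
The wort is pitched with yeast: Dec 7, 2025.
The beer is transferred to secondary: Dec 7, 2025 + 6 weeks = Jan 18, 2026.
Cold crashing begins: Jan 18, 2026 + 6 weeks = Mar 1, 2026.
Both prerequisites met — the beer is kegged (May 1, 2026), cold crashing begins (Mar 1, 2026); the later is May 1, 2026.
Carbonation is complete: May 1, 2026 + 4 weeks = May 29, 2026.

Friday, May 29, 2026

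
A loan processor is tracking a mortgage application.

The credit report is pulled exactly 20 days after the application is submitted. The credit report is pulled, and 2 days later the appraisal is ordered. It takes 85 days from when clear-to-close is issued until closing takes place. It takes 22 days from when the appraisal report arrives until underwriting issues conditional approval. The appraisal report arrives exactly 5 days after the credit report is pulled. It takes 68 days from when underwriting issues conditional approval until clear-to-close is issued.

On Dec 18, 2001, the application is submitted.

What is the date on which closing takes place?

Jul 6, 2002

The application is submitted: Dec 18, 2001.
The credit report is pulled: Dec 18, 2001 + 20 days = Jan 7, 2002.
The appraisal report arrives: Jan 7, 2002 + 5 days = Jan 12, 2002.
Underwriting issues conditional approval: Jan 12, 2002 + 22 days = Feb 3, 2002.
Clear-to-close is issued: Feb 3, 2002 + 68 days = Apr 12, 2002.
Closing takes place: Apr 12, 2002 + 85 days = Jul 6, 2002.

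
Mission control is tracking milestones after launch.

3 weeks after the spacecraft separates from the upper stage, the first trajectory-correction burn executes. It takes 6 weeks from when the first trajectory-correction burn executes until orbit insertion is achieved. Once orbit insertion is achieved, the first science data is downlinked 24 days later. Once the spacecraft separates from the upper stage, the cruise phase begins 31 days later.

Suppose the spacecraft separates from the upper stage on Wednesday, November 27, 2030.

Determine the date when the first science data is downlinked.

The spacecraft separates from the upper stage: Nov 27, 2030.
The first trajectory-correction burn executes: Nov 27, 2030 + 3 weeks = Dec 18, 2030.
Orbit insertion is achieved: Dec 18, 2030 + 6 weeks = Jan 29, 2031.
The first science data is downlinked: Jan 29, 2031 + 24 days = Feb 22, 2031.

Saturday, February 22, 2031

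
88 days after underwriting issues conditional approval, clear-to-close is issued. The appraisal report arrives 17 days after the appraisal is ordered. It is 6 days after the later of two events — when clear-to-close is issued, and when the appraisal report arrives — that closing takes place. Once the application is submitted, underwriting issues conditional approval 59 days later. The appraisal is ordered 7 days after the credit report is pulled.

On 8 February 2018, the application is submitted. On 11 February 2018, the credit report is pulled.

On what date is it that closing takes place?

11 July 2018

The application is submitted: Feb 8, 2018.
Underwriting issues conditional approval: Feb 8, 2018 + 59 days = Apr 8, 2018.
Clear-to-close is issued: Apr 8, 2018 + 88 days = Jul 5, 2018.
The credit report is pulled: Feb 11, 2018.
The appraisal is ordered: Feb 11, 2018 + 7 days = Feb 18, 2018.
The appraisal report arrives: Feb 18, 2018 + 17 days = Mar 7, 2018.
Both prerequisites met — clear-to-close is issued (Jul 5, 2018), the appraisal report arrives (Mar 7, 2018); the later is Jul 5, 2018.
Closing takes place: Jul 5, 2018 + 6 days = Jul 11, 2018.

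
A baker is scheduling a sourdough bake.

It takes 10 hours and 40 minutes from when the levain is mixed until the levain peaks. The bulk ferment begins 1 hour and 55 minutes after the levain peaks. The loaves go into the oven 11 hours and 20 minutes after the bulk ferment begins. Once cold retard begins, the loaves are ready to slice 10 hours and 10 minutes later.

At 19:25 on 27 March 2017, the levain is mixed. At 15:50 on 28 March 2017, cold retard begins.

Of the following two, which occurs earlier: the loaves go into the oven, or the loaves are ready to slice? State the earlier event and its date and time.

The loaves go into the oven — 19:20 on 28 March 2017

The levain is mixed: 19:25 Mar 27, 2017.
The levain peaks: 19:25 Mar 27, 2017 + 10h40m = 06:05 Mar 28, 2017.
The bulk ferment begins: 06:05 Mar 28, 2017 + 1h55m = 08:00 Mar 28, 2017.
The loaves go into the oven: 08:00 Mar 28, 2017 + 11h20m = 19:20 Mar 28, 2017.
Cold retard begins: 15:50 Mar 28, 2017.
The loaves are ready to slice: 15:50 Mar 28, 2017 + 10h10m = 02:00 Mar 29, 2017.
Comparing: the loaves go into the oven at 19:20 Mar 28, 2017 vs the loaves are ready to slice at 02:00 Mar 29, 2017. Earlier: the loaves go into the oven.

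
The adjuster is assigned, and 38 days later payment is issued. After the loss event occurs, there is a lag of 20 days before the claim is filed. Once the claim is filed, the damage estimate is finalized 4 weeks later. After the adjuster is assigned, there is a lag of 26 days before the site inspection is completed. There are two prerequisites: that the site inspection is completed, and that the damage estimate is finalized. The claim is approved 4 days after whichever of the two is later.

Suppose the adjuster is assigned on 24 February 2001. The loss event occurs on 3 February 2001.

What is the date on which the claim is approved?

27 March 2001

The adjuster is assigned: Feb 24, 2001.
The site inspection is completed: Feb 24, 2001 + 26 days = Mar 22, 2001.
The loss event occurs: Feb 3, 2001.
The claim is filed: Feb 3, 2001 + 20 days = Feb 23, 2001.
The damage estimate is finalized: Feb 23, 2001 + 4 weeks = Mar 23, 2001.
Both prerequisites met — the site inspection is completed (Mar 22, 2001), the damage estimate is finalized (Mar 23, 2001); the later is Mar 23, 2001.
The claim is approved: Mar 23, 2001 + 4 days = Mar 27, 2001.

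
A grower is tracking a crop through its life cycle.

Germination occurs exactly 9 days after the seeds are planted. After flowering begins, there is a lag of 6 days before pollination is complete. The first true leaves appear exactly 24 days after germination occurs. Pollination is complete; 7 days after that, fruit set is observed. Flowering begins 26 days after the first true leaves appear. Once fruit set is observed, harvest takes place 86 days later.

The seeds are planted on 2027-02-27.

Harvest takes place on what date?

The seeds are planted: Feb 27, 2027.
Germination occurs: Feb 27, 2027 + 9 days = Mar 8, 2027.
The first true leaves appear: Mar 8, 2027 + 24 days = Apr 1, 2027.
Flowering begins: Apr 1, 2027 + 26 days = Apr 27, 2027.
Pollination is complete: Apr 27, 2027 + 6 days = May 3, 2027.
Fruit set is observed: May 3, 2027 + 7 days = May 10, 2027.
Harvest takes place: May 10, 2027 + 86 days = Aug 4, 2027.

2027-08-04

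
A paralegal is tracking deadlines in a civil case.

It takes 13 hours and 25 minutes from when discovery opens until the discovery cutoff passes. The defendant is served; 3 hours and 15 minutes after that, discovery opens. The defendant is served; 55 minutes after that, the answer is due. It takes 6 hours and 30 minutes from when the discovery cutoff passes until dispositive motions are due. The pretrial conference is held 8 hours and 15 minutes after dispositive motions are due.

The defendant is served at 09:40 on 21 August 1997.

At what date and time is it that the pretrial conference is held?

17:05 on 22 August 1997

The defendant is served: 09:40 Aug 21, 1997.
Discovery opens: 09:40 Aug 21, 1997 + 3h15m = 12:55 Aug 21, 1997.
The discovery cutoff passes: 12:55 Aug 21, 1997 + 13h25m = 02:20 Aug 22, 1997.
Dispositive motions are due: 02:20 Aug 22, 1997 + 6h30m = 08:50 Aug 22, 1997.
The pretrial conference is held: 08:50 Aug 22, 1997 + 8h15m = 17:05 Aug 22, 1997.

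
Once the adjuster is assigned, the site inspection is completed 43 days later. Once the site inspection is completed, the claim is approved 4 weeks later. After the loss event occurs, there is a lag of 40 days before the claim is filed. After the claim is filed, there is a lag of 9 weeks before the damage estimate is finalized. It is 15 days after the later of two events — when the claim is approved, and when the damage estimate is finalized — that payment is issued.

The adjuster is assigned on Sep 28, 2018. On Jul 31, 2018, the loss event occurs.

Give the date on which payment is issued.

Dec 23, 2018

The adjuster is assigned: Sep 28, 2018.
The site inspection is completed: Sep 28, 2018 + 43 days = Nov 10, 2018.
The claim is approved: Nov 10, 2018 + 4 weeks = Dec 8, 2018.
The loss event occurs: Jul 31, 2018.
The claim is filed: Jul 31, 2018 + 40 days = Sep 9, 2018.
The damage estimate is finalized: Sep 9, 2018 + 9 weeks = Nov 11, 2018.
Both prerequisites met — the claim is approved (Dec 8, 2018), the damage estimate is finalized (Nov 11, 2018); the later is Dec 8, 2018.
Payment is issued: Dec 8, 2018 + 15 days = Dec 23, 2018.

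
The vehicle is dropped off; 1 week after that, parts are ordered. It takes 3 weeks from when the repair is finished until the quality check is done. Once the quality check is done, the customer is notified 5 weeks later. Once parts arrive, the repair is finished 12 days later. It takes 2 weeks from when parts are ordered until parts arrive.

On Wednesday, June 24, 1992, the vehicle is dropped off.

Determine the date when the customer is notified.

Monday, September 21, 1992

The vehicle is dropped off: Jun 24, 1992.
Parts are ordered: Jun 24, 1992 + 1 week = Jul 1, 1992.
Parts arrive: Jul 1, 1992 + 2 weeks = Jul 15, 1992.
The repair is finished: Jul 15, 1992 + 12 days = Jul 27, 1992.
The quality check is done: Jul 27, 1992 + 3 weeks = Aug 17, 1992.
The customer is notified: Aug 17, 1992 + 5 weeks = Sep 21, 1992.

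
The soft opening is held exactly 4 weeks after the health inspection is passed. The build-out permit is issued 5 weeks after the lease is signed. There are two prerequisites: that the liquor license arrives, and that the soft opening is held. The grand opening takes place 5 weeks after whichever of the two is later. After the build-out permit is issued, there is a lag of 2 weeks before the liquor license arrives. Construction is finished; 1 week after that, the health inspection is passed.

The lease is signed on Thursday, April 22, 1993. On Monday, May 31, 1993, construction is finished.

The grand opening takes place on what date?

Monday, August 9, 1993

The lease is signed: Apr 22, 1993.
The build-out permit is issued: Apr 22, 1993 + 5 weeks = May 27, 1993.
The liquor license arrives: May 27, 1993 + 2 weeks = Jun 10, 1993.
Construction is finished: May 31, 1993.
The health inspection is passed: May 31, 1993 + 1 week = Jun 7, 1993.
The soft opening is held: Jun 7, 1993 + 4 weeks = Jul 5, 1993.
Both prerequisites met — the liquor license arrives (Jun 10, 1993), the soft opening is held (Jul 5, 1993); the later is Jul 5, 1993.
The grand opening takes place: Jul 5, 1993 + 5 weeks = Aug 9, 1993.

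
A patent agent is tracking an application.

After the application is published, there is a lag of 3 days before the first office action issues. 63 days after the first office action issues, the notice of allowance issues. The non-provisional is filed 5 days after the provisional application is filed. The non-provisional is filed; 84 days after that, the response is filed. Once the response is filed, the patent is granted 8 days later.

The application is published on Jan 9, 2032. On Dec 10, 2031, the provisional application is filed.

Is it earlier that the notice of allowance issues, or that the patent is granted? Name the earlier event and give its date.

The notice of allowance issues — Mar 15, 2032

The application is published: Jan 9, 2032.
The first office action issues: Jan 9, 2032 + 3 days = Jan 12, 2032.
The notice of allowance issues: Jan 12, 2032 + 63 days = Mar 15, 2032.
The provisional application is filed: Dec 10, 2031.
The non-provisional is filed: Dec 10, 2031 + 5 days = Dec 15, 2031.
The response is filed: Dec 15, 2031 + 84 days = Mar 8, 2032.
The patent is granted: Mar 8, 2032 + 8 days = Mar 16, 2032.
Comparing: the notice of allowance issues on Mar 15, 2032 vs the patent is granted on Mar 16, 2032. Earlier: the notice of allowance issues.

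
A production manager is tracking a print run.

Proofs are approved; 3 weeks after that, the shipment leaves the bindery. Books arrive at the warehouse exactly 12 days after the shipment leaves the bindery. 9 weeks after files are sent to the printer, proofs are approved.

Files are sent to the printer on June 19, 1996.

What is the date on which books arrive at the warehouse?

Files are sent to the printer: Jun 19, 1996.
Proofs are approved: Jun 19, 1996 + 9 weeks = Aug 21, 1996.
The shipment leaves the bindery: Aug 21, 1996 + 3 weeks = Sep 11, 1996.
Books arrive at the warehouse: Sep 11, 1996 + 12 days = Sep 23, 1996.

September 23, 1996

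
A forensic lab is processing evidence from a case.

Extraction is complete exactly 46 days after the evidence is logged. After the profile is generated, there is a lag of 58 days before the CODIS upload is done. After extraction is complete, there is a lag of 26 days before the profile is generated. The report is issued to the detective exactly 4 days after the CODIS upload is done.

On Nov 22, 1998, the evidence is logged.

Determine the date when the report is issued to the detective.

Apr 5, 1999

The evidence is logged: Nov 22, 1998.
Extraction is complete: Nov 22, 1998 + 46 days = Jan 7, 1999.
The profile is generated: Jan 7, 1999 + 26 days = Feb 2, 1999.
The CODIS upload is done: Feb 2, 1999 + 58 days = Apr 1, 1999.
The report is issued to the detective: Apr 1, 1999 + 4 days = Apr 5, 1999.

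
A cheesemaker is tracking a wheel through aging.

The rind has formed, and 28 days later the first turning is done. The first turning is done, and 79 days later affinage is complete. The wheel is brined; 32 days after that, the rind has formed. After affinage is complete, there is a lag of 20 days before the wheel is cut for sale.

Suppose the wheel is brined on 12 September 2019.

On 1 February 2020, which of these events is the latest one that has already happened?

Affinage is complete

The wheel is brined: Sep 12, 2019.
The rind has formed: Sep 12, 2019 + 32 days = Oct 14, 2019.
The first turning is done: Oct 14, 2019 + 28 days = Nov 11, 2019.
Affinage is complete: Nov 11, 2019 + 79 days = Jan 29, 2020.
The wheel is cut for sale: Jan 29, 2020 + 20 days = Feb 18, 2020.
Feb 1, 2020 falls between when affinage is complete (Jan 29, 2020) and when the wheel is cut for sale (Feb 18, 2020).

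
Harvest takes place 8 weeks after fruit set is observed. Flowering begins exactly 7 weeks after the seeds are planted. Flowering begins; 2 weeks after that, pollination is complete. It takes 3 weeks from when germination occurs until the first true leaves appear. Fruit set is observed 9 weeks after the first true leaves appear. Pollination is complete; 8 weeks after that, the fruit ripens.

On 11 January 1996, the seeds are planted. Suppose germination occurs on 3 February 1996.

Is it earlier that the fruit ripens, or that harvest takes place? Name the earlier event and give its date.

The fruit ripens — 9 May 1996

The seeds are planted: Jan 11, 1996.
Flowering begins: Jan 11, 1996 + 7 weeks = Feb 29, 1996.
Pollination is complete: Feb 29, 1996 + 2 weeks = Mar 14, 1996.
The fruit ripens: Mar 14, 1996 + 8 weeks = May 9, 1996.
Germination occurs: Feb 3, 1996.
The first true leaves appear: Feb 3, 1996 + 3 weeks = Feb 24, 1996.
Fruit set is observed: Feb 24, 1996 + 9 weeks = Apr 27, 1996.
Harvest takes place: Apr 27, 1996 + 8 weeks = Jun 22, 1996.
Comparing: the fruit ripens on May 9, 1996 vs harvest takes place on Jun 22, 1996. Earlier: the fruit ripens.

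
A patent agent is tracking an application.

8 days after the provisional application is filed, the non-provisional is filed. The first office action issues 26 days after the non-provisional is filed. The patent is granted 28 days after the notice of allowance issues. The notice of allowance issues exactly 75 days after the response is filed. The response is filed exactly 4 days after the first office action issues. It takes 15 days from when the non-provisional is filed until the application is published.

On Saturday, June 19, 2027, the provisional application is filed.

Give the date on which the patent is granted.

The provisional application is filed: Jun 19, 2027.
The non-provisional is filed: Jun 19, 2027 + 8 days = Jun 27, 2027.
The first office action issues: Jun 27, 2027 + 26 days = Jul 23, 2027.
The response is filed: Jul 23, 2027 + 4 days = Jul 27, 2027.
The notice of allowance issues: Jul 27, 2027 + 75 days = Oct 10, 2027.
The patent is granted: Oct 10, 2027 + 28 days = Nov 7, 2027.

Sunday, November 7, 2027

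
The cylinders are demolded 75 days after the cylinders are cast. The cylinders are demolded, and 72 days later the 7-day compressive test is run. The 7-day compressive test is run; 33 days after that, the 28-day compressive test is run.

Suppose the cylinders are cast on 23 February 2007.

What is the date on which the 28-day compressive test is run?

The cylinders are cast: Feb 23, 2007.
The cylinders are demolded: Feb 23, 2007 + 75 days = May 9, 2007.
The 7-day compressive test is run: May 9, 2007 + 72 days = Jul 20, 2007.
The 28-day compressive test is run: Jul 20, 2007 + 33 days = Aug 22, 2007.

22 August 2007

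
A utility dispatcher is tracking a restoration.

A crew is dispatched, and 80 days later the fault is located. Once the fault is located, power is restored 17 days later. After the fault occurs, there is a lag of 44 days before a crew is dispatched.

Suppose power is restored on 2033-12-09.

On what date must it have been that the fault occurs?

Power is restored: Dec 9, 2033.
The fault is located: Dec 9, 2033 − 17 days = Nov 22, 2033.
A crew is dispatched: Nov 22, 2033 − 80 days = Sep 3, 2033.
The fault occurs: Sep 3, 2033 − 44 days = Jul 21, 2033.

2033-07-21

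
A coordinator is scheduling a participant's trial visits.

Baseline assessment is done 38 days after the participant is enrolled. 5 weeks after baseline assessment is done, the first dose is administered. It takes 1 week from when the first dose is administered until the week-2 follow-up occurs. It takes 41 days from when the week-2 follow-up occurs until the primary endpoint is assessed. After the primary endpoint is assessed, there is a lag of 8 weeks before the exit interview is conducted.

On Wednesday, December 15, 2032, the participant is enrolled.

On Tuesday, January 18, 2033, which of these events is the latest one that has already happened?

The participant is enrolled

The participant is enrolled: Dec 15, 2032.
Baseline assessment is done: Dec 15, 2032 + 38 days = Jan 22, 2033.
The first dose is administered: Jan 22, 2033 + 5 weeks = Feb 26, 2033.
The week-2 follow-up occurs: Feb 26, 2033 + 1 week = Mar 5, 2033.
The primary endpoint is assessed: Mar 5, 2033 + 41 days = Apr 15, 2033.
The exit interview is conducted: Apr 15, 2033 + 8 weeks = Jun 10, 2033.
Jan 18, 2033 falls between when the participant is enrolled (Dec 15, 2032) and when baseline assessment is done (Jan 22, 2033).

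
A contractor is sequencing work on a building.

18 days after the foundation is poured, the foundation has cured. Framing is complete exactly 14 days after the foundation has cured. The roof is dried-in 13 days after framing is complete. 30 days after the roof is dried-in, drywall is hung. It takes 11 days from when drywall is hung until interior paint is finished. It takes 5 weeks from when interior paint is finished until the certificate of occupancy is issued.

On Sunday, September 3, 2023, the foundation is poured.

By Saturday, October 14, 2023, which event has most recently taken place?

Framing is complete

The foundation is poured: Sep 3, 2023.
The foundation has cured: Sep 3, 2023 + 18 days = Sep 21, 2023.
Framing is complete: Sep 21, 2023 + 14 days = Oct 5, 2023.
The roof is dried-in: Oct 5, 2023 + 13 days = Oct 18, 2023.
Drywall is hung: Oct 18, 2023 + 30 days = Nov 17, 2023.
Interior paint is finished: Nov 17, 2023 + 11 days = Nov 28, 2023.
The certificate of occupancy is issued: Nov 28, 2023 + 5 weeks = Jan 2, 2024.
Oct 14, 2023 falls between when framing is complete (Oct 5, 2023) and when the roof is dried-in (Oct 18, 2023).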